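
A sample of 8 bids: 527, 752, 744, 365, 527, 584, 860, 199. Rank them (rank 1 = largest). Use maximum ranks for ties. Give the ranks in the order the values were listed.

Sorted (descending): 860, 752, 744, 584, 527, 527, 365, 199
The 2 values of 527 occupy positions 5–6 → each gets rank 6.

6, 2, 3, 7, 6, 4, 1, 8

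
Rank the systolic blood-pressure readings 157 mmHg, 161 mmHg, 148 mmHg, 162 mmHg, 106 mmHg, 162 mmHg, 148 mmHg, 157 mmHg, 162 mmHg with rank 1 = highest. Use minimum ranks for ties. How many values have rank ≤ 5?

Sorted (descending): 162, 162, 162, 161, 157, 157, 148, 148, 106
The 3 values of 162 occupy positions 1–3 → each gets rank 1.
The 2 values of 157 occupy positions 5–6 → each gets rank 5.
The 2 values of 148 occupy positions 7–8 → each gets rank 7.
Ranks ≤ 5: {1, 1, 1, 4, 5, 5} → 6 values.

6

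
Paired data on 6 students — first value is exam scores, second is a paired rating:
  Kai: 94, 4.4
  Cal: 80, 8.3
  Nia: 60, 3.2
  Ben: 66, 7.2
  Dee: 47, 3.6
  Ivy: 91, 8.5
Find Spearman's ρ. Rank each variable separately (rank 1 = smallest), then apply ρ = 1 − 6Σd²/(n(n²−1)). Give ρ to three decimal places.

0.600

Ranks of variable 1: 6, 4, 2, 3, 1, 5
Ranks of variable 2: 3, 5, 1, 4, 2, 6
d = r₁ − r₂: 3, -1, 1, -1, -1, -1
d²: 9, 1, 1, 1, 1, 1; Σd² = 14
ρ = 1 − 6·14/(6·35) = 1 − 84/210 = 0.600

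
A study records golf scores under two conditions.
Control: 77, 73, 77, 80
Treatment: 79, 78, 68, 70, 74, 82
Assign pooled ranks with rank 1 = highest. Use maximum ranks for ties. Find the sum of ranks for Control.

22

Sorted (descending): 82, 80, 79, 78, 77, 77, 74, 73, 70, 68
The 2 values of 77 occupy positions 5–6 → each gets rank 6.
Control values → pooled ranks: 77→6, 73→8, 77→6, 80→2
Rank sum = 6 + 8 + 6 + 2 = 22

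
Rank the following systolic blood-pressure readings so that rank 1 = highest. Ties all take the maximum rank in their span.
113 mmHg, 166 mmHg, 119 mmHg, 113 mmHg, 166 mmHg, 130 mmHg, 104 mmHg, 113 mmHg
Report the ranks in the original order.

7, 2, 4, 7, 2, 3, 8, 7

Sorted (descending): 166, 166, 130, 119, 113, 113, 113, 104
The 2 values of 166 occupy positions 1–2 → each gets rank 2.
The 3 values of 113 occupy positions 5–7 → each gets rank 7.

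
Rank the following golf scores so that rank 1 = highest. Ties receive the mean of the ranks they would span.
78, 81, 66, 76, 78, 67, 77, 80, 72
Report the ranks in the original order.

Sorted (descending): 81, 80, 78, 78, 77, 76, 72, 67, 66
The 2 values of 78 occupy positions 3–4 → average rank (3+4)/2 = 3.5.

3.5, 1, 9, 6, 3.5, 8, 5, 2, 7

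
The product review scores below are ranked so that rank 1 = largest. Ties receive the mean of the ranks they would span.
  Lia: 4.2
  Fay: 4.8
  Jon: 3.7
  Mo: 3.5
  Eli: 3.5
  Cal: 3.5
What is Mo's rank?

Sorted (descending): 4.8, 4.2, 3.7, 3.5, 3.5, 3.5
The 3 values of 3.5 occupy positions 4–6 → average rank 5.
Mo has value 3.5 → rank 5.

5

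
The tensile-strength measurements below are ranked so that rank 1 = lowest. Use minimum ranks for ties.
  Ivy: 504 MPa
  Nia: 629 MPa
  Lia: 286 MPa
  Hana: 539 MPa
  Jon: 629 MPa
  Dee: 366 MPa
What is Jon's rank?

5

Sorted (ascending): 286, 366, 504, 539, 629, 629
The 2 values of 629 occupy positions 5–6 → each gets rank 5.
Jon has value 629 MPa → rank 5.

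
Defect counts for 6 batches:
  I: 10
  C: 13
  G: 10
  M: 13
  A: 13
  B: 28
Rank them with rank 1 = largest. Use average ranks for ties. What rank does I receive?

5.5

Sorted (descending): 28, 13, 13, 13, 10, 10
The 3 values of 13 occupy positions 2–4 → average rank 3.
The 2 values of 10 occupy positions 5–6 → average rank (5+6)/2 = 5.5.
I has value 10 → rank 5.5.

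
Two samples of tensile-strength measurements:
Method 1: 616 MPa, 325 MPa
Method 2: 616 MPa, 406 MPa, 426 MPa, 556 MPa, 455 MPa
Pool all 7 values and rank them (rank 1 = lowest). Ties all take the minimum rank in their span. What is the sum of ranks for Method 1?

Sorted (ascending): 325, 406, 426, 455, 556, 616, 616
The 2 values of 616 occupy positions 6–7 → each gets rank 6.
Method 1 values → pooled ranks: 616→6, 325→1
Rank sum = 6 + 1 = 7

7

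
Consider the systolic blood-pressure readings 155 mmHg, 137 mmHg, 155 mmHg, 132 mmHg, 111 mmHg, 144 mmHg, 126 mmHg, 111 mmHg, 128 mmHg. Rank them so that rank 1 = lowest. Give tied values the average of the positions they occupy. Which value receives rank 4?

128

Sorted (ascending): 111, 111, 126, 128, 132, 137, 144, 155, 155
The 2 values of 111 occupy positions 1–2 → average rank (1+2)/2 = 1.5.
The 2 values of 155 occupy positions 8–9 → average rank (8+9)/2 = 8.5.
Rank 4 → value 128.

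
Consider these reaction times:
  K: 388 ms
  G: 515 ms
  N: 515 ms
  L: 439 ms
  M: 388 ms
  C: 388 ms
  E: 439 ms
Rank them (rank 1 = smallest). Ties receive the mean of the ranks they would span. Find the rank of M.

Sorted (ascending): 388, 388, 388, 439, 439, 515, 515
The 3 values of 388 occupy positions 1–3 → average rank 2.
The 2 values of 439 occupy positions 4–5 → average rank (4+5)/2 = 4.5.
The 2 values of 515 occupy positions 6–7 → average rank (6+7)/2 = 6.5.
M has value 388 ms → rank 2.

2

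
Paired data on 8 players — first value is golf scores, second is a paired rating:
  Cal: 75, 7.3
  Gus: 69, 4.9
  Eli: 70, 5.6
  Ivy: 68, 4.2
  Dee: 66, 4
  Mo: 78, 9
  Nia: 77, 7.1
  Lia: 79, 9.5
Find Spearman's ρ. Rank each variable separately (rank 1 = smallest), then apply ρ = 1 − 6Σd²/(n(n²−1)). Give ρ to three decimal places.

0.976

Ranks of variable 1: 5, 3, 4, 2, 1, 7, 6, 8
Ranks of variable 2: 6, 3, 4, 2, 1, 7, 5, 8
d = r₁ − r₂: -1, 0, 0, 0, 0, 0, 1, 0
d²: 1, 0, 0, 0, 0, 0, 1, 0; Σd² = 2
ρ = 1 − 6·2/(8·63) = 1 − 12/504 = 0.976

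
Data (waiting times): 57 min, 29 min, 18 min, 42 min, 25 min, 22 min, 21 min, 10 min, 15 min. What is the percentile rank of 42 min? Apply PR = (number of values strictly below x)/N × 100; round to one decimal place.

77.8

N = 9.
Strictly below 42: 7. Equal to 42: 1.
PR = 7/9 × 100 = 77.8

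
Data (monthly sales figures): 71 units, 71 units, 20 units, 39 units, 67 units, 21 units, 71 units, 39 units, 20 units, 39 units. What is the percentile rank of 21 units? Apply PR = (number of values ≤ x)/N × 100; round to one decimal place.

N = 10.
Strictly below 21: 2. Equal to 21: 1.
PR = 3/10 × 100 = 30.0

30.0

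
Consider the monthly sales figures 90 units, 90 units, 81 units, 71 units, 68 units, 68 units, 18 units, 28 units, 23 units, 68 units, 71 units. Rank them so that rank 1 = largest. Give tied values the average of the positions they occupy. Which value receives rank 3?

Sorted (descending): 90, 90, 81, 71, 71, 68, 68, 68, 28, 23, 18
The 2 values of 90 occupy positions 1–2 → average rank (1+2)/2 = 1.5.
The 2 values of 71 occupy positions 4–5 → average rank (4+5)/2 = 4.5.
The 3 values of 68 occupy positions 6–8 → average rank 7.
Rank 3 → value 81.

81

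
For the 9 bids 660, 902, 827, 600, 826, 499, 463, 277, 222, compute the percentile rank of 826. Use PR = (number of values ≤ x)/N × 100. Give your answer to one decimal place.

77.8

N = 9.
Strictly below 826: 6. Equal to 826: 1.
PR = 7/9 × 100 = 77.8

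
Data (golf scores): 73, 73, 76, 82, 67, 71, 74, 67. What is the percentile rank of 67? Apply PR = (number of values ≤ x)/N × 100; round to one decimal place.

25.0

N = 8.
Strictly below 67: 0. Equal to 67: 2.
PR = 2/8 × 100 = 25.0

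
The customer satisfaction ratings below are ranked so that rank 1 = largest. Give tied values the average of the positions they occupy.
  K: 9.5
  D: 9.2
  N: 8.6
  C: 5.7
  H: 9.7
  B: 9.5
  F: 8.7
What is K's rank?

2.5

Sorted (descending): 9.7, 9.5, 9.5, 9.2, 8.7, 8.6, 5.7
The 2 values of 9.5 occupy positions 2–3 → average rank (2+3)/2 = 2.5.
K has value 9.5 → rank 2.5.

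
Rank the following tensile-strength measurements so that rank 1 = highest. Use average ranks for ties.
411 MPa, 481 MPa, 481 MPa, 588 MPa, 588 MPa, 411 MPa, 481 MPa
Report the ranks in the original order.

6.5, 4, 4, 1.5, 1.5, 6.5, 4

Sorted (descending): 588, 588, 481, 481, 481, 411, 411
The 2 values of 588 occupy positions 1–2 → average rank (1+2)/2 = 1.5.
The 3 values of 481 occupy positions 3–5 → average rank 4.
The 2 values of 411 occupy positions 6–7 → average rank (6+7)/2 = 6.5.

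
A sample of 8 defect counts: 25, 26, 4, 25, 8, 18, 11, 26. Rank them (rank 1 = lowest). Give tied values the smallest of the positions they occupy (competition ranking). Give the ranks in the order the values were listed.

5, 7, 1, 5, 2, 4, 3, 7

Sorted (ascending): 4, 8, 11, 18, 25, 25, 26, 26
The 2 values of 25 occupy positions 5–6 → each gets rank 5.
The 2 values of 26 occupy positions 7–8 → each gets rank 7.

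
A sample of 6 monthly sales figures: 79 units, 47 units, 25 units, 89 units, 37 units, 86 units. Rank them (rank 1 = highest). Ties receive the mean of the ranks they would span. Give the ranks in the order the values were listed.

3, 4, 6, 1, 5, 2

Sorted (descending): 89, 86, 79, 47, 37, 25
No ties — each value takes its position as its rank.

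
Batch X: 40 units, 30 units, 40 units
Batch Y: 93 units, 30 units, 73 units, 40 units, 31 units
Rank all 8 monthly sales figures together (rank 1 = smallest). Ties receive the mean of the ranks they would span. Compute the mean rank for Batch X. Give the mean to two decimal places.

Sorted (ascending): 30, 30, 31, 40, 40, 40, 73, 93
The 2 values of 30 occupy positions 1–2 → average rank (1+2)/2 = 1.5.
The 3 values of 40 occupy positions 4–6 → average rank 5.
Batch X values → pooled ranks: 40→5, 30→1.5, 40→5
Mean rank = (5 + 1.5 + 5) / 3 = 3.83

3.83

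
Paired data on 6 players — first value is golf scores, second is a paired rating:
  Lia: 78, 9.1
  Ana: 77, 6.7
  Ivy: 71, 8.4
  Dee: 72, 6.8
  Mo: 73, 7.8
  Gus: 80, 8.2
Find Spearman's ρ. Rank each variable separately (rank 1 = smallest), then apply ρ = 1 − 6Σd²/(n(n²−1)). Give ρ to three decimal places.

0.143

Ranks of variable 1: 5, 4, 1, 2, 3, 6
Ranks of variable 2: 6, 1, 5, 2, 3, 4
d = r₁ − r₂: -1, 3, -4, 0, 0, 2
d²: 1, 9, 16, 0, 0, 4; Σd² = 30
ρ = 1 − 6·30/(6·35) = 1 − 180/210 = 0.143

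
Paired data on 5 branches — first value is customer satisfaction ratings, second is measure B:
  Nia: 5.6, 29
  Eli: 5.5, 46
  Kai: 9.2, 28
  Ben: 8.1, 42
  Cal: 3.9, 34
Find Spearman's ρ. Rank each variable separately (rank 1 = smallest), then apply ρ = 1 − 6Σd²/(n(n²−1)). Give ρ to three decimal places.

Ranks of variable 1: 3, 2, 5, 4, 1
Ranks of variable 2: 2, 5, 1, 4, 3
d = r₁ − r₂: 1, -3, 4, 0, -2
d²: 1, 9, 16, 0, 4; Σd² = 30
ρ = 1 − 6·30/(5·24) = 1 − 180/120 = -0.500

-0.500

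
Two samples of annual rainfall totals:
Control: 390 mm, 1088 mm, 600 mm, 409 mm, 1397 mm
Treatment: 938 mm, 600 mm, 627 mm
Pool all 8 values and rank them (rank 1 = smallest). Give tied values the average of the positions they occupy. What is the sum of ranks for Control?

21.5

Sorted (ascending): 390, 409, 600, 600, 627, 938, 1088, 1397
The 2 values of 600 occupy positions 3–4 → average rank (3+4)/2 = 3.5.
Control values → pooled ranks: 390→1, 1088→7, 600→3.5, 409→2, 1397→8
Rank sum = 1 + 7 + 3.5 + 2 + 8 = 21.5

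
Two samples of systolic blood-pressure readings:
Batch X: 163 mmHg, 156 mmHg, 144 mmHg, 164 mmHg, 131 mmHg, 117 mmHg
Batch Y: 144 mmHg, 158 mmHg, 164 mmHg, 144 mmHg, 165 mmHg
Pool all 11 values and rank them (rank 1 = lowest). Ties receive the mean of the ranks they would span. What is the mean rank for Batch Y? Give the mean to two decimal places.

7.10

Sorted (ascending): 117, 131, 144, 144, 144, 156, 158, 163, 164, 164, 165
The 3 values of 144 occupy positions 3–5 → average rank 4.
The 2 values of 164 occupy positions 9–10 → average rank (9+10)/2 = 9.5.
Batch Y values → pooled ranks: 144→4, 158→7, 164→9.5, 144→4, 165→11
Mean rank = (4 + 7 + 9.5 + 4 + 11) / 5 = 7.10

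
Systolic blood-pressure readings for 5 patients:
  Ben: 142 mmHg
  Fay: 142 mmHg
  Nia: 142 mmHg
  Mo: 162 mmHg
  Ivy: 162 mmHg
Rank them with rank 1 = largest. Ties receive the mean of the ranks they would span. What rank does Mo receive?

Sorted (descending): 162, 162, 142, 142, 142
The 2 values of 162 occupy positions 1–2 → average rank (1+2)/2 = 1.5.
The 3 values of 142 occupy positions 3–5 → average rank 4.
Mo has value 162 mmHg → rank 1.5.

1.5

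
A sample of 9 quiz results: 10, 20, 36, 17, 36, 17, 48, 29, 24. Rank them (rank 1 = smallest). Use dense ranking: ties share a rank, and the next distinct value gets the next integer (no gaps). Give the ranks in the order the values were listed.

1, 3, 6, 2, 6, 2, 7, 5, 4

Sorted (ascending): 10, 17, 17, 20, 24, 29, 36, 36, 48
The 2 values of 17 share dense rank 2.
The 2 values of 36 share dense rank 6.
Remaining distinct values take the next consecutive integers.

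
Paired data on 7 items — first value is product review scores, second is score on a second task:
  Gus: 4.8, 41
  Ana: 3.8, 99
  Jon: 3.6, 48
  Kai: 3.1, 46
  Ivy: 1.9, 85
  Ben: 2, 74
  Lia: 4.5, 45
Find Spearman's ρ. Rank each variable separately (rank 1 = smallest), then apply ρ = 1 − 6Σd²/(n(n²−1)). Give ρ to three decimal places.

Ranks of variable 1: 7, 5, 4, 3, 1, 2, 6
Ranks of variable 2: 1, 7, 4, 3, 6, 5, 2
d = r₁ − r₂: 6, -2, 0, 0, -5, -3, 4
d²: 36, 4, 0, 0, 25, 9, 16; Σd² = 90
ρ = 1 − 6·90/(7·48) = 1 − 540/336 = -0.607

-0.607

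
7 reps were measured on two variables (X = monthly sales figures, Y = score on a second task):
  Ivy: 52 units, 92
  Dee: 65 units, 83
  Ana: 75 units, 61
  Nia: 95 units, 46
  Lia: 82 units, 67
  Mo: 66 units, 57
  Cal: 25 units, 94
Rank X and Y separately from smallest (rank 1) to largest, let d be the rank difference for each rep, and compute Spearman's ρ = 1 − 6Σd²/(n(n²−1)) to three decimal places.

-0.857

Ranks of variable 1: 2, 3, 5, 7, 6, 4, 1
Ranks of variable 2: 6, 5, 3, 1, 4, 2, 7
d = r₁ − r₂: -4, -2, 2, 6, 2, 2, -6
d²: 16, 4, 4, 36, 4, 4, 36; Σd² = 104
ρ = 1 − 6·104/(7·48) = 1 − 624/336 = -0.857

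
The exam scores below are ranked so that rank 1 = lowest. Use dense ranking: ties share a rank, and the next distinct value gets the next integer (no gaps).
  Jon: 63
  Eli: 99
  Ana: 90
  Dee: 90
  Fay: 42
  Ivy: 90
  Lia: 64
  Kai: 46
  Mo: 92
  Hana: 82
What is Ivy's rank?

6

Sorted (ascending): 42, 46, 63, 64, 82, 90, 90, 90, 92, 99
The 3 values of 90 share dense rank 6.
Remaining distinct values take the next consecutive integers.
Ivy has value 90 → rank 6.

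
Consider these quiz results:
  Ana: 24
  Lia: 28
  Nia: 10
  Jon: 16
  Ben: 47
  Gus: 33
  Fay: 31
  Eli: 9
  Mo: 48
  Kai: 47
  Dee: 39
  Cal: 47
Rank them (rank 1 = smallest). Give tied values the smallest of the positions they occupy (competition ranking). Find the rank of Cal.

Sorted (ascending): 9, 10, 16, 24, 28, 31, 33, 39, 47, 47, 47, 48
The 3 values of 47 occupy positions 9–11 → each gets rank 9.
Cal has value 47 → rank 9.

9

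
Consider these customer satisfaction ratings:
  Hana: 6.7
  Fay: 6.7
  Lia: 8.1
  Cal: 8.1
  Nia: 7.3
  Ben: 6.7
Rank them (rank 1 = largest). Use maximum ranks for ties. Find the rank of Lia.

2

Sorted (descending): 8.1, 8.1, 7.3, 6.7, 6.7, 6.7
The 2 values of 8.1 occupy positions 1–2 → each gets rank 2.
The 3 values of 6.7 occupy positions 4–6 → each gets rank 6.
Lia has value 8.1 → rank 2.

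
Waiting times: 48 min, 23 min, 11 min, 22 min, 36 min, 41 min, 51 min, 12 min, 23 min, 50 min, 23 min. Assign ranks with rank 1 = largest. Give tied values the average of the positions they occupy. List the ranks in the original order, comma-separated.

Sorted (descending): 51, 50, 48, 41, 36, 23, 23, 23, 22, 12, 11
The 3 values of 23 occupy positions 6–8 → average rank 7.

3, 7, 11, 9, 5, 4, 1, 10, 7, 2, 7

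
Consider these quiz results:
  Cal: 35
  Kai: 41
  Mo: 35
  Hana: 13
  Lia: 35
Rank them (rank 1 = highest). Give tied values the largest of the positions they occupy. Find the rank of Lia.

Sorted (descending): 41, 35, 35, 35, 13
The 3 values of 35 occupy positions 2–4 → each gets rank 4.
Lia has value 35 → rank 4.

4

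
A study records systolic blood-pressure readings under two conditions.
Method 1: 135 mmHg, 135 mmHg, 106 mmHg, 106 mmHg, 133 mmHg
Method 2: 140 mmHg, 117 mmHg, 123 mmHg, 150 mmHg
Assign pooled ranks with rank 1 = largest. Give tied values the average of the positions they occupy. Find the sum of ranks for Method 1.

29

Sorted (descending): 150, 140, 135, 135, 133, 123, 117, 106, 106
The 2 values of 135 occupy positions 3–4 → average rank (3+4)/2 = 3.5.
The 2 values of 106 occupy positions 8–9 → average rank (8+9)/2 = 8.5.
Method 1 values → pooled ranks: 135→3.5, 135→3.5, 106→8.5, 106→8.5, 133→5
Rank sum = 3.5 + 3.5 + 8.5 + 8.5 + 5 = 29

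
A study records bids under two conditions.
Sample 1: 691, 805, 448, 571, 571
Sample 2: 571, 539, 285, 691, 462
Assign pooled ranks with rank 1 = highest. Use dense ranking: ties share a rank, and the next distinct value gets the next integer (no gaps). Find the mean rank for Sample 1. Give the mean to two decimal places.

3.00

Sorted (descending): 805, 691, 691, 571, 571, 571, 539, 462, 448, 285
The 2 values of 691 share dense rank 2.
The 3 values of 571 share dense rank 3.
Remaining distinct values take the next consecutive integers.
Sample 1 values → pooled ranks: 691→2, 805→1, 448→6, 571→3, 571→3
Mean rank = (2 + 1 + 6 + 3 + 3) / 5 = 3.00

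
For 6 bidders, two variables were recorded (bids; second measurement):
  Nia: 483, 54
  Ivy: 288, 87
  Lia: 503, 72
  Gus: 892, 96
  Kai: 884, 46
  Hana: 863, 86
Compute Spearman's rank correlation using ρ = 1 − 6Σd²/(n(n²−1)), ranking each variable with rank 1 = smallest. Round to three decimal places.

0.086

Ranks of variable 1: 2, 1, 3, 6, 5, 4
Ranks of variable 2: 2, 5, 3, 6, 1, 4
d = r₁ − r₂: 0, -4, 0, 0, 4, 0
d²: 0, 16, 0, 0, 16, 0; Σd² = 32
ρ = 1 − 6·32/(6·35) = 1 − 192/210 = 0.086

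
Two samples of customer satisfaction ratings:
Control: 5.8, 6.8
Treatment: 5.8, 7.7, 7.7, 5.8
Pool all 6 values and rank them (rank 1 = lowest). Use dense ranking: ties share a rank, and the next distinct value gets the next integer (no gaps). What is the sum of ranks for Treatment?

8

Sorted (ascending): 5.8, 5.8, 5.8, 6.8, 7.7, 7.7
The 3 values of 5.8 share dense rank 1.
The 2 values of 7.7 share dense rank 3.
Remaining distinct values take the next consecutive integers.
Treatment values → pooled ranks: 5.8→1, 7.7→3, 7.7→3, 5.8→1
Rank sum = 1 + 3 + 3 + 1 = 8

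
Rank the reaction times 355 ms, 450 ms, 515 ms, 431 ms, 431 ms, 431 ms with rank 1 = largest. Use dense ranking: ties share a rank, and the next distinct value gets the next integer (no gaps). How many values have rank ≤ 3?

5

Sorted (descending): 515, 450, 431, 431, 431, 355
The 3 values of 431 share dense rank 3.
Remaining distinct values take the next consecutive integers.
Ranks ≤ 3: {1, 2, 3, 3, 3} → 5 values.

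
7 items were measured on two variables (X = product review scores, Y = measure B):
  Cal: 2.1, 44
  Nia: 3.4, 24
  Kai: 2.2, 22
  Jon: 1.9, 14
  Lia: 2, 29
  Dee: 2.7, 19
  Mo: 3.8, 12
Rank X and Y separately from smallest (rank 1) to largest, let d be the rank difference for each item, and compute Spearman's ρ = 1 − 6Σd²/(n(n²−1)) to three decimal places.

Ranks of variable 1: 3, 6, 4, 1, 2, 5, 7
Ranks of variable 2: 7, 5, 4, 2, 6, 3, 1
d = r₁ − r₂: -4, 1, 0, -1, -4, 2, 6
d²: 16, 1, 0, 1, 16, 4, 36; Σd² = 74
ρ = 1 − 6·74/(7·48) = 1 − 444/336 = -0.321

-0.321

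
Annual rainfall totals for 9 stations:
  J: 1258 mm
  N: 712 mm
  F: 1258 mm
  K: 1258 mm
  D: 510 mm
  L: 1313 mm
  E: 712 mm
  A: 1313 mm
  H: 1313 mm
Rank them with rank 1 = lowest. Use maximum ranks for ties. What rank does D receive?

1

Sorted (ascending): 510, 712, 712, 1258, 1258, 1258, 1313, 1313, 1313
The 2 values of 712 occupy positions 2–3 → each gets rank 3.
The 3 values of 1258 occupy positions 4–6 → each gets rank 6.
The 3 values of 1313 occupy positions 7–9 → each gets rank 9.
D has value 510 mm → rank 1.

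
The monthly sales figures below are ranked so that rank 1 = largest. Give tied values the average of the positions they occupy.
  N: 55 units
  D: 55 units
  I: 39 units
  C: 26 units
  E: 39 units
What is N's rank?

Sorted (descending): 55, 55, 39, 39, 26
The 2 values of 55 occupy positions 1–2 → average rank (1+2)/2 = 1.5.
The 2 values of 39 occupy positions 3–4 → average rank (3+4)/2 = 3.5.
N has value 55 units → rank 1.5.

1.5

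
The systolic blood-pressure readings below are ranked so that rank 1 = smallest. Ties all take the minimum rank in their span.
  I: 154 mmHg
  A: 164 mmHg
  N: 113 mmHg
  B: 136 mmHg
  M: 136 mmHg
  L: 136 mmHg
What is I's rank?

Sorted (ascending): 113, 136, 136, 136, 154, 164
The 3 values of 136 occupy positions 2–4 → each gets rank 2.
I has value 154 mmHg → rank 5.

5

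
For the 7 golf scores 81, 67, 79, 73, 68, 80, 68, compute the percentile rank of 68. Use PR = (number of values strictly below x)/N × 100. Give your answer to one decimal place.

14.3

N = 7.
Strictly below 68: 1. Equal to 68: 2.
PR = 1/7 × 100 = 14.3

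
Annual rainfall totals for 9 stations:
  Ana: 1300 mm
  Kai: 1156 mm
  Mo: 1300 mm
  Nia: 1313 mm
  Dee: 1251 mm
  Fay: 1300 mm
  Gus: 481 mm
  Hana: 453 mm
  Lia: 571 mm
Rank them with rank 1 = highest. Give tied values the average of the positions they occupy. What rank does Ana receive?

Sorted (descending): 1313, 1300, 1300, 1300, 1251, 1156, 571, 481, 453
The 3 values of 1300 occupy positions 2–4 → average rank 3.
Ana has value 1300 mm → rank 3.

3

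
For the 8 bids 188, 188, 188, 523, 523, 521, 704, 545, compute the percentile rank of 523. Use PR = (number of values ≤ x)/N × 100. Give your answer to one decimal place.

N = 8.
Strictly below 523: 4. Equal to 523: 2.
PR = 6/8 × 100 = 75.0

75.0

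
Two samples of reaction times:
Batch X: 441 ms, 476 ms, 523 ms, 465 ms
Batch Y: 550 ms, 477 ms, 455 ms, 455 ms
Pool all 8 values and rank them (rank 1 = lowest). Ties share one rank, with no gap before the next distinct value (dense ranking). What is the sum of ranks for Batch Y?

16

Sorted (ascending): 441, 455, 455, 465, 476, 477, 523, 550
The 2 values of 455 share dense rank 2.
Remaining distinct values take the next consecutive integers.
Batch Y values → pooled ranks: 550→7, 477→5, 455→2, 455→2
Rank sum = 7 + 5 + 2 + 2 = 16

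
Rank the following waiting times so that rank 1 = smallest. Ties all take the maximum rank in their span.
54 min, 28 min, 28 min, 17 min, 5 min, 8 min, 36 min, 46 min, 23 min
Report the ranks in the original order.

9, 6, 6, 3, 1, 2, 7, 8, 4

Sorted (ascending): 5, 8, 17, 23, 28, 28, 36, 46, 54
The 2 values of 28 occupy positions 5–6 → each gets rank 6.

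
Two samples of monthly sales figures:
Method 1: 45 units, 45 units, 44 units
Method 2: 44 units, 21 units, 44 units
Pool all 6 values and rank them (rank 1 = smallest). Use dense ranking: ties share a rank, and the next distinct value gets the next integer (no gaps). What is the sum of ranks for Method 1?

8

Sorted (ascending): 21, 44, 44, 44, 45, 45
The 3 values of 44 share dense rank 2.
The 2 values of 45 share dense rank 3.
Remaining distinct values take the next consecutive integers.
Method 1 values → pooled ranks: 45→3, 45→3, 44→2
Rank sum = 3 + 3 + 2 = 8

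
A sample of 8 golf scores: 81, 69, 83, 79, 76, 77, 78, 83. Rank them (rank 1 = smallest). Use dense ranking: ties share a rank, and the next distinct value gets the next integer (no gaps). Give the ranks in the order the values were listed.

Sorted (ascending): 69, 76, 77, 78, 79, 81, 83, 83
The 2 values of 83 share dense rank 7.
Remaining distinct values take the next consecutive integers.

6, 1, 7, 5, 2, 3, 4, 7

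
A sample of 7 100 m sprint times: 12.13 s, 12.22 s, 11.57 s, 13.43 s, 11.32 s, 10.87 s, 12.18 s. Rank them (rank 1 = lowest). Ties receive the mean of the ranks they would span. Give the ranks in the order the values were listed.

4, 6, 3, 7, 2, 1, 5

Sorted (ascending): 10.87, 11.32, 11.57, 12.13, 12.18, 12.22, 13.43
No ties — each value takes its position as its rank.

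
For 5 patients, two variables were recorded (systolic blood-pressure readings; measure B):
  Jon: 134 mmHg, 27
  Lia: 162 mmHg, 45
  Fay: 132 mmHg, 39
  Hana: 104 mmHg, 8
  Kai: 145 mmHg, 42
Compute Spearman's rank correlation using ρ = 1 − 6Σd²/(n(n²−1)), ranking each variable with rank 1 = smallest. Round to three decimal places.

0.900

Ranks of variable 1: 3, 5, 2, 1, 4
Ranks of variable 2: 2, 5, 3, 1, 4
d = r₁ − r₂: 1, 0, -1, 0, 0
d²: 1, 0, 1, 0, 0; Σd² = 2
ρ = 1 − 6·2/(5·24) = 1 − 12/120 = 0.900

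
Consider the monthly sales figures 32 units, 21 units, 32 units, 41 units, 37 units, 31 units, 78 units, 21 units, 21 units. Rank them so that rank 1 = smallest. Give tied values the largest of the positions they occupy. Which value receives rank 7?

Sorted (ascending): 21, 21, 21, 31, 32, 32, 37, 41, 78
The 3 values of 21 occupy positions 1–3 → each gets rank 3.
The 2 values of 32 occupy positions 5–6 → each gets rank 6.
Rank 7 → value 37.

37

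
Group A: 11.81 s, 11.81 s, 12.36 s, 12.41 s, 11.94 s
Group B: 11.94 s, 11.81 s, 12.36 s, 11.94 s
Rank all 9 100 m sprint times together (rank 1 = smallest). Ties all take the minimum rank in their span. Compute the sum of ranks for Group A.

Sorted (ascending): 11.81, 11.81, 11.81, 11.94, 11.94, 11.94, 12.36, 12.36, 12.41
The 3 values of 11.81 occupy positions 1–3 → each gets rank 1.
The 3 values of 11.94 occupy positions 4–6 → each gets rank 4.
The 2 values of 12.36 occupy positions 7–8 → each gets rank 7.
Group A values → pooled ranks: 11.81→1, 11.81→1, 12.36→7, 12.41→9, 11.94→4
Rank sum = 1 + 1 + 7 + 9 + 4 = 22

22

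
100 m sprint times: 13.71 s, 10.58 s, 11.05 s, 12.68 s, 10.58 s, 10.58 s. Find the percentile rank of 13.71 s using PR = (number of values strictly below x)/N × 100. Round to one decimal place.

83.3

N = 6.
Strictly below 13.71: 5. Equal to 13.71: 1.
PR = 5/6 × 100 = 83.3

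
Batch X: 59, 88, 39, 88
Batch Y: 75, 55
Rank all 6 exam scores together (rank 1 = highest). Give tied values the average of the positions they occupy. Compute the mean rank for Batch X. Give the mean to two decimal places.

3.25

Sorted (descending): 88, 88, 75, 59, 55, 39
The 2 values of 88 occupy positions 1–2 → average rank (1+2)/2 = 1.5.
Batch X values → pooled ranks: 59→4, 88→1.5, 39→6, 88→1.5
Mean rank = (4 + 1.5 + 6 + 1.5) / 4 = 3.25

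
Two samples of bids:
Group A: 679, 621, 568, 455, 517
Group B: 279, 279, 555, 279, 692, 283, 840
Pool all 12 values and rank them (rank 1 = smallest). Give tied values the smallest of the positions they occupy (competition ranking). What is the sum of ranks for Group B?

Sorted (ascending): 279, 279, 279, 283, 455, 517, 555, 568, 621, 679, 692, 840
The 3 values of 279 occupy positions 1–3 → each gets rank 1.
Group B values → pooled ranks: 279→1, 279→1, 555→7, 279→1, 692→11, 283→4, 840→12
Rank sum = 1 + 1 + 7 + 1 + 11 + 4 + 12 = 37

37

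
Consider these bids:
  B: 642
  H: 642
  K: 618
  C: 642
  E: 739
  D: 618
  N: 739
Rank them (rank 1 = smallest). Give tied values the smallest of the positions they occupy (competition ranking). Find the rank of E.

6

Sorted (ascending): 618, 618, 642, 642, 642, 739, 739
The 2 values of 618 occupy positions 1–2 → each gets rank 1.
The 3 values of 642 occupy positions 3–5 → each gets rank 3.
The 2 values of 739 occupy positions 6–7 → each gets rank 6.
E has value 739 → rank 6.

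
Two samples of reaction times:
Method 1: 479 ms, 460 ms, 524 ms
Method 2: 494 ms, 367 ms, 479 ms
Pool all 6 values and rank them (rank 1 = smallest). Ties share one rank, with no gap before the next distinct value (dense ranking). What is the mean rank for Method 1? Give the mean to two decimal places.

Sorted (ascending): 367, 460, 479, 479, 494, 524
The 2 values of 479 share dense rank 3.
Remaining distinct values take the next consecutive integers.
Method 1 values → pooled ranks: 479→3, 460→2, 524→5
Mean rank = (3 + 2 + 5) / 3 = 3.33

3.33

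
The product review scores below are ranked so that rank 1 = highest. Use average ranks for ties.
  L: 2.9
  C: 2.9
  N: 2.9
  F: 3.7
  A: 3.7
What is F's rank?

Sorted (descending): 3.7, 3.7, 2.9, 2.9, 2.9
The 2 values of 3.7 occupy positions 1–2 → average rank (1+2)/2 = 1.5.
The 3 values of 2.9 occupy positions 3–5 → average rank 4.
F has value 3.7 → rank 1.5.

1.5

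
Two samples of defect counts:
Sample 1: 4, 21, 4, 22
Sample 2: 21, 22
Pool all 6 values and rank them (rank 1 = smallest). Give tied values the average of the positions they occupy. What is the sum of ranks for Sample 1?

Sorted (ascending): 4, 4, 21, 21, 22, 22
The 2 values of 4 occupy positions 1–2 → average rank (1+2)/2 = 1.5.
The 2 values of 21 occupy positions 3–4 → average rank (3+4)/2 = 3.5.
The 2 values of 22 occupy positions 5–6 → average rank (5+6)/2 = 5.5.
Sample 1 values → pooled ranks: 4→1.5, 21→3.5, 4→1.5, 22→5.5
Rank sum = 1.5 + 3.5 + 1.5 + 5.5 = 12

12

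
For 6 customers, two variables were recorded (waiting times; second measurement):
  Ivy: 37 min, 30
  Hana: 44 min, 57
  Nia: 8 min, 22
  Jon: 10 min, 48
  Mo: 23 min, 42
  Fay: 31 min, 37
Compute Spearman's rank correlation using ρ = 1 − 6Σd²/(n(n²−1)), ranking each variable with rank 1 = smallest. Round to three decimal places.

0.429

Ranks of variable 1: 5, 6, 1, 2, 3, 4
Ranks of variable 2: 2, 6, 1, 5, 4, 3
d = r₁ − r₂: 3, 0, 0, -3, -1, 1
d²: 9, 0, 0, 9, 1, 1; Σd² = 20
ρ = 1 − 6·20/(6·35) = 1 − 120/210 = 0.429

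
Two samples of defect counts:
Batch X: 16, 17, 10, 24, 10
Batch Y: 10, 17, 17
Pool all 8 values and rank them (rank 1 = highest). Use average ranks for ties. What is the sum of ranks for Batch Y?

13

Sorted (descending): 24, 17, 17, 17, 16, 10, 10, 10
The 3 values of 17 occupy positions 2–4 → average rank 3.
The 3 values of 10 occupy positions 6–8 → average rank 7.
Batch Y values → pooled ranks: 10→7, 17→3, 17→3
Rank sum = 7 + 3 + 3 = 13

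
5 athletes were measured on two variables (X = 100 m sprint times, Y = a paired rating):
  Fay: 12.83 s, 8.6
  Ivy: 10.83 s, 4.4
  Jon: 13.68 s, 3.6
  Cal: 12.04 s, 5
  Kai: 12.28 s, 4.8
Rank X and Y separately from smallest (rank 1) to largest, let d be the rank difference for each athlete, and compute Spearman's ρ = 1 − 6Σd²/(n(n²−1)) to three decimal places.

-0.100

Ranks of variable 1: 4, 1, 5, 2, 3
Ranks of variable 2: 5, 2, 1, 4, 3
d = r₁ − r₂: -1, -1, 4, -2, 0
d²: 1, 1, 16, 4, 0; Σd² = 22
ρ = 1 − 6·22/(5·24) = 1 − 132/120 = -0.100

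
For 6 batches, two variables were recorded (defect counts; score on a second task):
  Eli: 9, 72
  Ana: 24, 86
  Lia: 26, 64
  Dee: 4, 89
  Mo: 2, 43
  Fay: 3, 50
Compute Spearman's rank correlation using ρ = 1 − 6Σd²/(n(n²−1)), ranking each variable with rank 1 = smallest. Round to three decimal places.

Ranks of variable 1: 4, 5, 6, 3, 1, 2
Ranks of variable 2: 4, 5, 3, 6, 1, 2
d = r₁ − r₂: 0, 0, 3, -3, 0, 0
d²: 0, 0, 9, 9, 0, 0; Σd² = 18
ρ = 1 − 6·18/(6·35) = 1 − 108/210 = 0.486

0.486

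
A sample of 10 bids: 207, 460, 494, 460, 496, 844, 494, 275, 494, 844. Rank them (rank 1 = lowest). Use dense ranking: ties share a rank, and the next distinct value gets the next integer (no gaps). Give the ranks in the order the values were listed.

Sorted (ascending): 207, 275, 460, 460, 494, 494, 494, 496, 844, 844
The 2 values of 460 share dense rank 3.
The 3 values of 494 share dense rank 4.
The 2 values of 844 share dense rank 6.
Remaining distinct values take the next consecutive integers.

1, 3, 4, 3, 5, 6, 4, 2, 4, 6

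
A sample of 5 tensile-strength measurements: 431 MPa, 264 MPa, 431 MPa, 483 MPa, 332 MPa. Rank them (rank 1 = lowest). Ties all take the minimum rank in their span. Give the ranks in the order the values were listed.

Sorted (ascending): 264, 332, 431, 431, 483
The 2 values of 431 occupy positions 3–4 → each gets rank 3.

3, 1, 3, 5, 2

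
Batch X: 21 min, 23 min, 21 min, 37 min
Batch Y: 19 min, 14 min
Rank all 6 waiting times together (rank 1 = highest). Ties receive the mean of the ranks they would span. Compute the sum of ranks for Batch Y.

11

Sorted (descending): 37, 23, 21, 21, 19, 14
The 2 values of 21 occupy positions 3–4 → average rank (3+4)/2 = 3.5.
Batch Y values → pooled ranks: 19→5, 14→6
Rank sum = 5 + 6 = 11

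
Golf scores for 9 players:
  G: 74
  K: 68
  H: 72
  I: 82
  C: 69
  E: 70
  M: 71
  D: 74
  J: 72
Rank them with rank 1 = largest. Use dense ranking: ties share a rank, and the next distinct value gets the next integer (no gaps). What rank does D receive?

2

Sorted (descending): 82, 74, 74, 72, 72, 71, 70, 69, 68
The 2 values of 74 share dense rank 2.
The 2 values of 72 share dense rank 3.
Remaining distinct values take the next consecutive integers.
D has value 74 → rank 2.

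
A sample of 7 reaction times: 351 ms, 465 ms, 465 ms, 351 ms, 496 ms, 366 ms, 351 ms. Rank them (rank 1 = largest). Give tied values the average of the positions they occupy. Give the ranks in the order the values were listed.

6, 2.5, 2.5, 6, 1, 4, 6

Sorted (descending): 496, 465, 465, 366, 351, 351, 351
The 2 values of 465 occupy positions 2–3 → average rank (2+3)/2 = 2.5.
The 3 values of 351 occupy positions 5–7 → average rank 6.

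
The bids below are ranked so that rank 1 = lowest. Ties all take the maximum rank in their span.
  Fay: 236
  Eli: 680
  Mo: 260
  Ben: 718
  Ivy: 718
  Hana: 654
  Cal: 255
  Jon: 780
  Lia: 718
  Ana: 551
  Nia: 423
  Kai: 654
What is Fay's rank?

1

Sorted (ascending): 236, 255, 260, 423, 551, 654, 654, 680, 718, 718, 718, 780
The 2 values of 654 occupy positions 6–7 → each gets rank 7.
The 3 values of 718 occupy positions 9–11 → each gets rank 11.
Fay has value 236 → rank 1.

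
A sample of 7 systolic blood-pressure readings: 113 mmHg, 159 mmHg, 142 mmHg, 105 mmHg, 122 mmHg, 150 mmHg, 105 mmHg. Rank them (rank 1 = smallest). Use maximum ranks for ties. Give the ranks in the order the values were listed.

Sorted (ascending): 105, 105, 113, 122, 142, 150, 159
The 2 values of 105 occupy positions 1–2 → each gets rank 2.

3, 7, 5, 2, 4, 6, 2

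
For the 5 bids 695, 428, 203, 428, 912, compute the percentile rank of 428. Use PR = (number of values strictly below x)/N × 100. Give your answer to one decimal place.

20.0

N = 5.
Strictly below 428: 1. Equal to 428: 2.
PR = 1/5 × 100 = 20.0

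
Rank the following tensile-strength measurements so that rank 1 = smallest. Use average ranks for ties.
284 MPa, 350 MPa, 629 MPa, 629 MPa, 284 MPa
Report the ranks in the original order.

Sorted (ascending): 284, 284, 350, 629, 629
The 2 values of 284 occupy positions 1–2 → average rank (1+2)/2 = 1.5.
The 2 values of 629 occupy positions 4–5 → average rank (4+5)/2 = 4.5.

1.5, 3, 4.5, 4.5, 1.5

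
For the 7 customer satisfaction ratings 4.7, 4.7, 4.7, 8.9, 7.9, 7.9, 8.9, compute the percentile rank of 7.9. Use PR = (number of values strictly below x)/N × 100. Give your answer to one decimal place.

N = 7.
Strictly below 7.9: 3. Equal to 7.9: 2.
PR = 3/7 × 100 = 42.9

42.9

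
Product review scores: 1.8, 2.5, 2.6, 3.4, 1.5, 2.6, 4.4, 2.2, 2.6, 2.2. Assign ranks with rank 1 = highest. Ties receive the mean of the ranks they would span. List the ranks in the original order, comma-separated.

9, 6, 4, 2, 10, 4, 1, 7.5, 4, 7.5

Sorted (descending): 4.4, 3.4, 2.6, 2.6, 2.6, 2.5, 2.2, 2.2, 1.8, 1.5
The 3 values of 2.6 occupy positions 3–5 → average rank 4.
The 2 values of 2.2 occupy positions 7–8 → average rank (7+8)/2 = 7.5.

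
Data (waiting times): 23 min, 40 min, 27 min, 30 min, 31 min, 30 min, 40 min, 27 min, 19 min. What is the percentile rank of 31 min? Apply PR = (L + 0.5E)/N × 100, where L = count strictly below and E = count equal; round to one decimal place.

N = 9.
Strictly below 31: 6. Equal to 31: 1.
PR = (6 + 0.5·1)/9 × 100 = 72.2

72.2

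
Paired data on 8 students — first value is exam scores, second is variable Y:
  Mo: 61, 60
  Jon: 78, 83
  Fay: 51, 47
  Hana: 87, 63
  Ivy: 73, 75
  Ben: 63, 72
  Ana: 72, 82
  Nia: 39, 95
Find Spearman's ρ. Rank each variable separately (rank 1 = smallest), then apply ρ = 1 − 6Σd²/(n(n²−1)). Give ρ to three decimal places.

0.071

Ranks of variable 1: 3, 7, 2, 8, 6, 4, 5, 1
Ranks of variable 2: 2, 7, 1, 3, 5, 4, 6, 8
d = r₁ − r₂: 1, 0, 1, 5, 1, 0, -1, -7
d²: 1, 0, 1, 25, 1, 0, 1, 49; Σd² = 78
ρ = 1 − 6·78/(8·63) = 1 − 468/504 = 0.071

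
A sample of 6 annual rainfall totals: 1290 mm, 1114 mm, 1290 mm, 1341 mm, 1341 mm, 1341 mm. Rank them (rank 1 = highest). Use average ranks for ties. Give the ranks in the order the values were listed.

Sorted (descending): 1341, 1341, 1341, 1290, 1290, 1114
The 3 values of 1341 occupy positions 1–3 → average rank 2.
The 2 values of 1290 occupy positions 4–5 → average rank (4+5)/2 = 4.5.

4.5, 6, 4.5, 2, 2, 2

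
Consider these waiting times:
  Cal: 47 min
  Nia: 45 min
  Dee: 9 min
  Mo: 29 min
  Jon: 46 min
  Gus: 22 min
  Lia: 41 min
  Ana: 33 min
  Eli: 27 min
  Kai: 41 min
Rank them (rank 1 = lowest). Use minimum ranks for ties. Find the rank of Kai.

Sorted (ascending): 9, 22, 27, 29, 33, 41, 41, 45, 46, 47
The 2 values of 41 occupy positions 6–7 → each gets rank 6.
Kai has value 41 min → rank 6.

6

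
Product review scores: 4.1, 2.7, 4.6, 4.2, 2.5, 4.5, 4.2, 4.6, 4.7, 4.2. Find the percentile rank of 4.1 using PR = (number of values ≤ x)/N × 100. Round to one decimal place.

30.0

N = 10.
Strictly below 4.1: 2. Equal to 4.1: 1.
PR = 3/10 × 100 = 30.0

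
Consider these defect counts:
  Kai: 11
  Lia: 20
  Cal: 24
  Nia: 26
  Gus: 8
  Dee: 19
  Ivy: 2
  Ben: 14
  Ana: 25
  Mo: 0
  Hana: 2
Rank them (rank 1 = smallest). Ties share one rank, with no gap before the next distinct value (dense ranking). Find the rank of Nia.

Sorted (ascending): 0, 2, 2, 8, 11, 14, 19, 20, 24, 25, 26
The 2 values of 2 share dense rank 2.
Remaining distinct values take the next consecutive integers.
Nia has value 26 → rank 10.

10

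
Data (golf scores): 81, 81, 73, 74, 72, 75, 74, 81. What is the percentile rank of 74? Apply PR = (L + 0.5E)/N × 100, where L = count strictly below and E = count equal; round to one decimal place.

37.5

N = 8.
Strictly below 74: 2. Equal to 74: 2.
PR = (2 + 0.5·2)/8 × 100 = 37.5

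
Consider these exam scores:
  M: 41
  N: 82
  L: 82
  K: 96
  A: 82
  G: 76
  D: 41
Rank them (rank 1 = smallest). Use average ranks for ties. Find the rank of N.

Sorted (ascending): 41, 41, 76, 82, 82, 82, 96
The 2 values of 41 occupy positions 1–2 → average rank (1+2)/2 = 1.5.
The 3 values of 82 occupy positions 4–6 → average rank 5.
N has value 82 → rank 5.

5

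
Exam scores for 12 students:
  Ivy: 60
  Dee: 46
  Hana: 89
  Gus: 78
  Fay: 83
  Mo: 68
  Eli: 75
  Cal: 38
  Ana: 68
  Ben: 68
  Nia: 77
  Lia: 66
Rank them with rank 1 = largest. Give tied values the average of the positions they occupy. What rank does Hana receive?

Sorted (descending): 89, 83, 78, 77, 75, 68, 68, 68, 66, 60, 46, 38
The 3 values of 68 occupy positions 6–8 → average rank 7.
Hana has value 89 → rank 1.

1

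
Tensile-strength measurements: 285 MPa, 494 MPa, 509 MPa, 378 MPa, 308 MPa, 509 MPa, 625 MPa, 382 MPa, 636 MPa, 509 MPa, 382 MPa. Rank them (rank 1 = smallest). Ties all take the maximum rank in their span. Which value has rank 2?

308

Sorted (ascending): 285, 308, 378, 382, 382, 494, 509, 509, 509, 625, 636
The 2 values of 382 occupy positions 4–5 → each gets rank 5.
The 3 values of 509 occupy positions 7–9 → each gets rank 9.
Rank 2 → value 308.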